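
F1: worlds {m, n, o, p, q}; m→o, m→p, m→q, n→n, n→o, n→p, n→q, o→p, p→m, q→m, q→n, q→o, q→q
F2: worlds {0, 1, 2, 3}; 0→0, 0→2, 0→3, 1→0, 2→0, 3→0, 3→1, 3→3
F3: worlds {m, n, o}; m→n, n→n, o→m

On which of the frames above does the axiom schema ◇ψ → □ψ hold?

F3

The schema corresponds to partial functionality: ∀x ∀y ∀z (Rxy ∧ Rxz → y = z).
F1: fails — m sees both o and p.
F2: fails — 0 sees both 0 and 2.
F3: ✓.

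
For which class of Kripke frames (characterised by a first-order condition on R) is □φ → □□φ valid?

transitivity: ∀x ∀y ∀z (Rxy ∧ Ryz → Rxz)

This is the 4 axiom.
Its frame correspondent is transitivity — ∀x ∀y ∀z (Rxy ∧ Ryz → Rxz).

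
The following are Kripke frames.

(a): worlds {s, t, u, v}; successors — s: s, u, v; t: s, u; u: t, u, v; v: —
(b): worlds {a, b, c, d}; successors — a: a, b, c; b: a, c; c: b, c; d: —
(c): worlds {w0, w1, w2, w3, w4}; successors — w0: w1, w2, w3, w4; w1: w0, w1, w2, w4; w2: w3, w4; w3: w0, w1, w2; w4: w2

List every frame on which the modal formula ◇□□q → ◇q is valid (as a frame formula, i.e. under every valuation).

(b), (c)

The schema corresponds to a generalized confluence (Geach) condition: ∀x ∀y (xRy → ∃w (yR²w ∧ xRw)).
(a): fails — sRv but no w with vR²w and sRw.
(b): ✓.
(c): ✓.
Valid on: (b), (c).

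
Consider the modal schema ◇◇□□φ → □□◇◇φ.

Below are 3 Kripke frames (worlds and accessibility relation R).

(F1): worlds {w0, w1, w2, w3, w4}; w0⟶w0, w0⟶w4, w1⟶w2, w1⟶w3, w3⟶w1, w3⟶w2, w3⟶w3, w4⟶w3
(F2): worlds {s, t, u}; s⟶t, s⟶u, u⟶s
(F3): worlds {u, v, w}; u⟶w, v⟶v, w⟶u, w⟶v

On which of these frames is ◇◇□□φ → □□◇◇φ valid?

(F3)

This is the axiom for a generalized confluence (Geach) condition; its first-order frame correspondent is ∀x ∀y ∀z ((xR²y ∧ xR²z) → ∃w (yR²w ∧ zR²w)).
(F1): fails — w1R²w1, w1R²w2 but no w with w1R²w and w2R²w.
(F2): fails — uR²t, uR²t but no w with tR²w and tR²w.
(F3): holds.
Valid on: (F3).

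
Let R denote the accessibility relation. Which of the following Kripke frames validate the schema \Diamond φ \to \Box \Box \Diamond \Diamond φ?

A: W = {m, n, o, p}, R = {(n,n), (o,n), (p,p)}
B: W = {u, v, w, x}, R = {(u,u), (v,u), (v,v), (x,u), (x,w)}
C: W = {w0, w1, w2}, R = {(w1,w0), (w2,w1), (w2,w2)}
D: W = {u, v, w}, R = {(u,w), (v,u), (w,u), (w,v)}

A

This is the axiom for a generalized confluence (Geach) condition; its first-order frame correspondent is \forall x \forall y \forall z ((xRy \wedge x R^2 z) \to \exists w (y = w \wedge z R^2 w)).
A: satisfies the condition.
B: fails — vRv, vR²u but no t with v=t and uR²t.
C: fails — w2Rw1, w2R²w0 but no w with w1=w and w0R²w.
D: fails — uRw, uR²u but no t with w=t and uR²t.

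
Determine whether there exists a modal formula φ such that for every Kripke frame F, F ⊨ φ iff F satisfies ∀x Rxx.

Yes: it is reflexivity, defined by the T schema □p → p.
Suppose □p→p is valid. At any x set V(p)={w : Rxw}. Then □p holds at x, so p holds at x, i.e. Rxx.

Yes, by □p → p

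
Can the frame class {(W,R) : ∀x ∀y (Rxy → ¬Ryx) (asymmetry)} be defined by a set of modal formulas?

If a class were modally definable it would be closed under surjective bounded morphisms (Goldblatt–Thomason).
The 5-cycle (worlds 0,1,2,3,4 with 0→1→2→3→4→0) is asymmetric. Mapping every world to a single reflexive point • is a surjective bounded morphism, and the reflexive point is not asymmetric (R•• but asymmetry requires ¬R••).
So the class is not modally definable.

No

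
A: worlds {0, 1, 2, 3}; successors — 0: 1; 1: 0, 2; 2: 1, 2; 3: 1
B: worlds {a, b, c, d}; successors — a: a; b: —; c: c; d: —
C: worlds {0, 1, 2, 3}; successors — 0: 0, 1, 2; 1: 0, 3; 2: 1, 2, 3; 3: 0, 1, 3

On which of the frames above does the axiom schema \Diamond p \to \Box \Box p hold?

B

This is the axiom for a generalized confluence (Geach) condition; its first-order frame correspondent is \forall x \forall y \forall z ((xRy \wedge x R^2 z) \to \exists w (y = w \wedge z = w)).
A: fails — 0R1, 0R²0 but 1 ≠ 0.
B: ✓.
C: fails — 0R0, 0R²1 but 0 ≠ 1.
Valid on: B.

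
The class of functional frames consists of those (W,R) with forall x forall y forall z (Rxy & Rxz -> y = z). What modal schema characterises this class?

◇p → □p

The condition is partial functionality. The CD schema ◇p → □p defines it.
Suppose ◇p→□p is valid. Take Rxy, Rxz and set V(p)={y}. Then ◇p at x, so □p at x, so p at z, i.e. z=y.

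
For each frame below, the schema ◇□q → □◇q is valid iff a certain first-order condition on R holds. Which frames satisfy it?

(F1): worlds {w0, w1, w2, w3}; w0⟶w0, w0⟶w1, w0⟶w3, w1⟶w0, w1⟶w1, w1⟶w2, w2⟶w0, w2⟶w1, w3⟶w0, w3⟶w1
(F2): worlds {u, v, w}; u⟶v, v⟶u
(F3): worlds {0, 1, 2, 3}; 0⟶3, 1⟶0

Frame correspondent (Sahlqvist): ∀x ∀y ∀z (Rxy ∧ Rxz → ∃w (Ryw ∧ Rzw)) — i.e. convergence.
(F1): condition met.
(F2): condition met.
(F3): fails — R03 and R03 but 3 and 3 have no common successor.
Valid on: (F1), (F2).

(F1), (F2)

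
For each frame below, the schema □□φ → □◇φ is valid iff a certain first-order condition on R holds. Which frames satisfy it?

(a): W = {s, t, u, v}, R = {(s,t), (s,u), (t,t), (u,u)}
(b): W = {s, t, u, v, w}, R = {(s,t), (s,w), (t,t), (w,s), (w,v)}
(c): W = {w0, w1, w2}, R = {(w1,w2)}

Frame correspondent (Sahlqvist): ∀x ∀z (xRz → ∃w (xR²w ∧ zRw)) — i.e. a generalized confluence (Geach) condition.
(a): condition met.
(b): fails — wRv but no w* with wR²w* and vRw*.
(c): fails — w1Rw2 but no w with w1R²w and w2Rw.

(a)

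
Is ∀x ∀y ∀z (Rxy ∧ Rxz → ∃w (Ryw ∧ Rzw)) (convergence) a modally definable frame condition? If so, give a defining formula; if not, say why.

Yes, by ◇□q → □◇q

Yes: it is convergence, defined by the .2 schema ◇□q → □◇q.
Suppose ◇□q→□◇q is valid. Take Rxy, Rxz and set V(q)={w : Ryw}. Then □q at y so ◇□q at x, so □◇q at x, so ◇q at z, giving w with Rzw and Ryw.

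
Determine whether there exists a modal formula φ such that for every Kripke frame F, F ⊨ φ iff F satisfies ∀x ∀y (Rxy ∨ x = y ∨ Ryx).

No — not modally definable

Modal frame validity is preserved under disjoint unions.
Take 2 disjoint single-world reflexive frames: each is trivially connected, but their disjoint union has 2 worlds with no edge between distinct components, so it is not connected.
So the class is not modally definable.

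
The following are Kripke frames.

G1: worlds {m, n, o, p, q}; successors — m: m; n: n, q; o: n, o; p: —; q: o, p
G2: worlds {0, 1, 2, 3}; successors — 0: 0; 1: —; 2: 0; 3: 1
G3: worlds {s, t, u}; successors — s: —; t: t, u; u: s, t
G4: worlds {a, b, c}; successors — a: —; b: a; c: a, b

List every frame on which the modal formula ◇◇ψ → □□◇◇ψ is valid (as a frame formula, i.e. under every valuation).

G2

This is the axiom for a generalized confluence (Geach) condition; its first-order frame correspondent is ∀x ∀y ∀z ((xR²y ∧ xR²z) → ∃w (y = w ∧ zR²w)).
G1: fails — nR²n, nR²p but no w with n=w and pR²w.
G2: holds.
G3: fails — tR²s, tR²s but no w with s=w and sR²w.
G4: fails — cR²a, cR²a but no w with a=w and aR²w.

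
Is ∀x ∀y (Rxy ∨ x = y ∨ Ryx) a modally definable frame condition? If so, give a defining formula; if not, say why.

No — not modally definable

If a class were modally definable it would be closed under disjoint unions (Goldblatt–Thomason).
Take 4 disjoint single-world reflexive frames: each is trivially connected, but their disjoint union has 4 worlds with no edge between distinct components, so it is not connected.
So the class is not modally definable.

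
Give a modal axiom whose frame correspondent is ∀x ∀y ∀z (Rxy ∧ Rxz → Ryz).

◇q → □◇q

This is the Euclidean property; the standard corresponding axiom is 5: ◇q → □◇q.
Suppose ◇q→□◇q is valid. Take Rxy, Rxz and set V(q)={y}. Then ◇q at x, so □◇q at x, so ◇q at z, so some w with Rzw has q; w=y, i.e. Rzy. By symmetry of the argument, Ryz.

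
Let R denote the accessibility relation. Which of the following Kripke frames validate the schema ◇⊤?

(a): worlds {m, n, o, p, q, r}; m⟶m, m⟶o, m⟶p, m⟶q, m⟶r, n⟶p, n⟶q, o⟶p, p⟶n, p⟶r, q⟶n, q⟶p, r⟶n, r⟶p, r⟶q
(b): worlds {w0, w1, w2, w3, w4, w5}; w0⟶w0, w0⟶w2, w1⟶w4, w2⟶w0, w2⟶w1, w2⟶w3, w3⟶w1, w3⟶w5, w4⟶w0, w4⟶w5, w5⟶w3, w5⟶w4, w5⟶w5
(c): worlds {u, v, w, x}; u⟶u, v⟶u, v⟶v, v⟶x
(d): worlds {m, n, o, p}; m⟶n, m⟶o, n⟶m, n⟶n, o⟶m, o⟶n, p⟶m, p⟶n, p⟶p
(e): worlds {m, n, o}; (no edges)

(a), (b), (d)

Frame correspondent (Sahlqvist): ∀x ∃y Rxy — i.e. seriality.
(a): condition met.
(b): condition met.
(c): fails — world w has no successor.
(d): condition met.
(e): fails — world m has no successor.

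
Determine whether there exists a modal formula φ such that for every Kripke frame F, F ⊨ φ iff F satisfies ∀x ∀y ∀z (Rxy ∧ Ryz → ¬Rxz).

Any modally definable frame class is closed under surjective bounded morphisms.
The 3-cycle (worlds a,b,c with a→b→c→a) is intransitive. Mapping every world to a single reflexive point • is a surjective bounded morphism; the reflexive point is not intransitive (R••∧R•• but R••).
Hence intransitivity is not modally definable.

No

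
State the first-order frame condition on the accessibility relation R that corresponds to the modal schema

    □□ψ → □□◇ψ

This is a Sahlqvist (Geach-type) schema ◇^0□^2ψ → □^2◇^1ψ.
Minimal-valuation argument: fix x; take any y with xR^0y and any z with xR^2z. Set V(ψ) to the set of worlds R-reachable from y in exactly 2 steps. Then □^2ψ holds at y, so the antecedent holds at x; validity forces ◇^1ψ at z, giving a w with zR^1w and yR^2w.
First-order correspondent: ∀x ∀z (xR²z → ∃w (xR²w ∧ zRw)).

∀x ∀z (xR²z → ∃w (xR²w ∧ zRw))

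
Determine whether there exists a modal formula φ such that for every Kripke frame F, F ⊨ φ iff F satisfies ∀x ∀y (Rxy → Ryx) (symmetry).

Yes: it is symmetry, defined by the B schema r → □◇r.
Suppose r→□◇r is valid. Take Rxy and set V(r)={x}. Then r at x, so □◇r at x, so ◇r at y, so some z with Ryz has r; z=x, i.e. Ryx.

Yes, by r → □◇r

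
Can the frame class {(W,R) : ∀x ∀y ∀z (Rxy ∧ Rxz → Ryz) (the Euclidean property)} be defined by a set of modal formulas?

Definable; ◇p → □◇p defines it

The condition is the Euclidean property. A defining modal formula is ◇p → □◇p.
Suppose ◇p→□◇p is valid. Take Rxy, Rxz and set V(p)={y}. Then ◇p at x, so □◇p at x, so ◇p at z, so some w with Rzw has p; w=y, i.e. Rzy. By symmetry of the argument, Ryz.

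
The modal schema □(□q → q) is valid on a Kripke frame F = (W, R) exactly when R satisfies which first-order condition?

This schema is the T□ axiom.
It corresponds to shift-reflexivity: ∀x ∀y (Rxy → Ryy).

shift-reflexivity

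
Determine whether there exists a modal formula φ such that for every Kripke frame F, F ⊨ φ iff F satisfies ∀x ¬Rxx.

Not definable by any modal formula

Any modally definable frame class is closed under surjective bounded morphisms.
The 4-cycle (worlds a,b,c,d with a→b→c→d→a) is irreflexive, and the map sending every world to a single reflexive point • is a surjective bounded morphism (forth: every edge maps to (•,•); back: every world has a successor). So any modal formula valid on the 4-cycle is also valid on the reflexive point, which is not irreflexive.
So no modal formula (or set of formulas) defines exactly the irreflexive frames.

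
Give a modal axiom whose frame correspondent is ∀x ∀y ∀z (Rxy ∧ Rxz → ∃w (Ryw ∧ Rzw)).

This is convergence; the standard corresponding axiom is .2: ◇□ψ → □◇ψ.
Suppose ◇□ψ→□◇ψ is valid. Take Rxy, Rxz and set V(ψ)={w : Ryw}. Then □ψ at y so ◇□ψ at x, so □◇ψ at x, so ◇ψ at z, giving w with Rzw and Ryw.

◇□ψ → □◇ψ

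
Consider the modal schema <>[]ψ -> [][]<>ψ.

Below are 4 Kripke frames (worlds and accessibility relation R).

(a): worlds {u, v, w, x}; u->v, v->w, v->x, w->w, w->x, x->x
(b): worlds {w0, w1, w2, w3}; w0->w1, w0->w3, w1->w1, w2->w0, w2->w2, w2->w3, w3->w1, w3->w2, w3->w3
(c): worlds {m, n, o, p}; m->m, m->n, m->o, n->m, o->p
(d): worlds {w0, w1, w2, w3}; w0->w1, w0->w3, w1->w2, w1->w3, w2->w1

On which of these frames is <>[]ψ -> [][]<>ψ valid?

This is the axiom for a generalized confluence (Geach) condition; its first-order frame correspondent is forall x forall y forall z ((xRy & x R^2 z) -> exists w (yRw & zRw)).
(a): ✓.
(b): fails — w0Rw1, w0R²w2 but no w with w1Rw and w2Rw.
(c): fails — mRm, mR²o but no w with mRw and oRw.
(d): fails — w0Rw1, w0R²w2 but no w with w1Rw and w2Rw.
Valid on: (a).

(a)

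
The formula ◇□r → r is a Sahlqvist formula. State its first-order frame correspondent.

Replacing r by ¬r and contraposing gives the equivalent schema r → □◇r.
Suppose r→□◇r is valid. Take Rxy and set V(r)={x}. Then r at x, so □◇r at x, so ◇r at y, so some z with Ryz has r; z=x, i.e. Ryx.
Conversely, on a frame with symmetry the schema holds at every world under every valuation.
So the correspondent is symmetry.

symmetry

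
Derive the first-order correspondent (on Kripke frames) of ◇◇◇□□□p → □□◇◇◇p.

This is a Sahlqvist (Geach-type) schema ◇^3□^3p → □^2◇^3p.
Minimal-valuation argument: fix x; take any y with xR^3y and any z with xR^2z. Set V(p) to the set of worlds R-reachable from y in exactly 3 steps. Then □^3p holds at y, so the antecedent holds at x; validity forces ◇^3p at z, giving a w with zR^3w and yR^3w.
First-order correspondent: ∀x ∀y ∀z ((xR³y ∧ xR²z) → ∃w (yR³w ∧ zR³w)).

∀x ∀y ∀z ((xR³y ∧ xR²z) → ∃w (yR³w ∧ zR³w))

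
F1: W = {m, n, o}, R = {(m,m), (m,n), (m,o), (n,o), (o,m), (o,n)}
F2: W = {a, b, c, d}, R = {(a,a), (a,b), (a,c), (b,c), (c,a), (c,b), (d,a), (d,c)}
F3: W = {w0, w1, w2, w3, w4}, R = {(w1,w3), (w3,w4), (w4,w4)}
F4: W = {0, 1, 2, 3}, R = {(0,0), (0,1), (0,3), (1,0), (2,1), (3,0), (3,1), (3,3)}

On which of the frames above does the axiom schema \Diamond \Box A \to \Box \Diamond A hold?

F3, F4

This is the axiom for convergence; its first-order frame correspondent is \forall x \forall y \forall z (Rxy \wedge Rxz \to \exists w (Ryw \wedge Rzw)).
F1: fails — Rmo and Rmn but o and n have no common successor.
F2: fails — Rab and Rac but b and c have no common successor.
F3: satisfies the condition.
F4: satisfies the condition.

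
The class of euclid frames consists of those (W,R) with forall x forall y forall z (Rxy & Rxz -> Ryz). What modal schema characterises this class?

A defining formula is ◇s → □◇s (the 5 axiom).
Suppose ◇s→□◇s is valid. Take Rxy, Rxz and set V(s)={y}. Then ◇s at x, so □◇s at x, so ◇s at z, so some w with Rzw has s; w=y, i.e. Rzy. By symmetry of the argument, Ryz.

◇s → □◇s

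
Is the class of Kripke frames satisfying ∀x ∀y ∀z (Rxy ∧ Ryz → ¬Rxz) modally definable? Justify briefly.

Not definable by any modal formula

If a class were modally definable it would be closed under surjective bounded morphisms (Goldblatt–Thomason).
The 7-cycle (worlds s,t,u,v,w,x,y with s→t→u→v→w→x→y→s) is intransitive. Mapping every world to a single reflexive point • is a surjective bounded morphism; the reflexive point is not intransitive (R••∧R•• but R••).
Hence intransitivity is not modally definable.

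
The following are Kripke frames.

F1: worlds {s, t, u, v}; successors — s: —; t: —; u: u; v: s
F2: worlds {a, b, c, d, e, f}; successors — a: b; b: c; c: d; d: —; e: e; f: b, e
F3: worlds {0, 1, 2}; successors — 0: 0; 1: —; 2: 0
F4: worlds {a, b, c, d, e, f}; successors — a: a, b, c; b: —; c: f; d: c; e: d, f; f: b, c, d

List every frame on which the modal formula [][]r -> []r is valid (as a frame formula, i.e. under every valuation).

F3

Frame correspondent (Sahlqvist): forall x forall y (Rxy -> exists z (Rxz & Rzy)) — i.e. density.
F1: fails — Rvs but no z with Rvz and Rzs.
F2: fails — Rbc but no z with Rbz and Rzc.
F3: holds.
F4: fails — Rdc but no z with Rdz and Rzc.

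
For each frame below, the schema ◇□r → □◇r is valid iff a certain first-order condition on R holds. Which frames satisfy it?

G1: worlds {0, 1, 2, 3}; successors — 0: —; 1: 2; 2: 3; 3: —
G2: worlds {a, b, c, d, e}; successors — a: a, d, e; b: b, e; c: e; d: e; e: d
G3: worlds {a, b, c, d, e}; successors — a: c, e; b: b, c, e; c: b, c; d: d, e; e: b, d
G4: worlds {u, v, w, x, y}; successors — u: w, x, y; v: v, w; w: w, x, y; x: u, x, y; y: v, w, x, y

This is the axiom for convergence; its first-order frame correspondent is ∀x ∀y ∀z (Rxy ∧ Rxz → ∃w (Ryw ∧ Rzw)).
G1: fails — R23 and R23 but 3 and 3 have no common successor.
G2: fails — Rae and Rad but e and d have no common successor.
G3: condition met.
G4: fails — Ryx and Ryv but x and v have no common successor.

G3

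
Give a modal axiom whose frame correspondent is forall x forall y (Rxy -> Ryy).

□(□r → r)

A defining formula is □(□r → r) (the T□ axiom).
Suppose □(□r→r) is valid. Take Rxy and set V(r)={w : Ryw}. Then at y, □r holds; since □(□r→r) at x, □r→r at y, so r at y, i.e. Ryy.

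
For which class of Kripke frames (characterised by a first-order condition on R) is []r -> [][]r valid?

transitivity: forall x forall y forall z (Rxy & Ryz -> Rxz)

Suppose □r→□□r is valid. Take Rxy, Ryz and set V(r)={w : Rxw}. Then □r at x, so □□r at x, so □r at y, so r at z, i.e. Rxz.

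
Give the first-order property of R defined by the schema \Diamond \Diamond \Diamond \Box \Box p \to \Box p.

\forall x \forall y \forall z ((x R^3 y \wedge xRz) \to \exists w (y R^2 w \wedge z = w))

This is a Sahlqvist (Geach-type) schema ◇^3□^2p → □^1◇^0p.
Minimal-valuation argument: fix x; take any y with xR^3y and any z with xR^1z. Set V(p) to the set of worlds R-reachable from y in exactly 2 steps. Then □^2p holds at y, so the antecedent holds at x; validity forces ◇^0p at z, giving a w with zR^0w and yR^2w.
First-order correspondent: \forall x \forall y \forall z ((x R^3 y \wedge xRz) \to \exists w (y R^2 w \wedge z = w)).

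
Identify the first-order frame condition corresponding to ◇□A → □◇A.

Suppose ◇□A→□◇A is valid. Take Rxy, Rxz and set V(A)={w : Ryw}. Then □A at y so ◇□A at x, so □◇A at x, so ◇A at z, giving w with Rzw and Ryw.

convergence: ∀x ∀y ∀z (Rxy ∧ Rxz → ∃w (Ryw ∧ Rzw))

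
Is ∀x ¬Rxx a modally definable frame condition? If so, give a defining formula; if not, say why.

If a class were modally definable it would be closed under surjective bounded morphisms (Goldblatt–Thomason).
The 2-cycle (worlds w0,w1 with w0→w1→w0) is irreflexive, and the map sending every world to a single reflexive point • is a surjective bounded morphism (forth: every edge maps to (•,•); back: every world has a successor). So any modal formula valid on the 2-cycle is also valid on the reflexive point, which is not irreflexive.
So the class is not modally definable.

No — not modally definable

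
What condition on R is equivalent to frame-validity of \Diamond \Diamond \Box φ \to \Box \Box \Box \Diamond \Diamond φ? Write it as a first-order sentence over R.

\forall x \forall y \forall z ((x R^2 y \wedge x R^3 z) \to \exists w (yRw \wedge z R^2 w))

This is a Sahlqvist (Geach-type) schema ◇^2□^1φ → □^3◇^2φ.
Minimal-valuation argument: fix x; take any y with xR^2y and any z with xR^3z. Set V(φ) to the set of worlds R-reachable from y in exactly 1 step. Then □^1φ holds at y, so the antecedent holds at x; validity forces ◇^2φ at z, giving a w with zR^2w and yR^1w.
First-order correspondent: \forall x \forall y \forall z ((x R^2 y \wedge x R^3 z) \to \exists w (yRw \wedge z R^2 w)).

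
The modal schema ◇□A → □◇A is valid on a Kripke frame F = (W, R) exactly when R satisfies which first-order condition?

Suppose ◇□A→□◇A is valid. Take Rxy, Rxz and set V(A)={w : Ryw}. Then □A at y so ◇□A at x, so □◇A at x, so ◇A at z, giving w with Rzw and Ryw.

Convergence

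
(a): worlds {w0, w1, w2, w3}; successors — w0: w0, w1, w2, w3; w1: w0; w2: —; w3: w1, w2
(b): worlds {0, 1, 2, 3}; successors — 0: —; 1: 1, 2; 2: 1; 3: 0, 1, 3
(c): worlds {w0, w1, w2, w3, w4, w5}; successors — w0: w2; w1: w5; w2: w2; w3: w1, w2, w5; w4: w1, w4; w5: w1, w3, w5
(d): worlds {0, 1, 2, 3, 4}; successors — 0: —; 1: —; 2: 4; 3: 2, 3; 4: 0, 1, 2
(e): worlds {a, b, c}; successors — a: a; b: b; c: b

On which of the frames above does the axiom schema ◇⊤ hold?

This is the axiom for seriality; its first-order frame correspondent is ∀x ∃y Rxy.
(a): fails — world w2 has no successor.
(b): fails — world 0 has no successor.
(c): condition met.
(d): fails — world 0 has no successor.
(e): condition met.

(c), (e)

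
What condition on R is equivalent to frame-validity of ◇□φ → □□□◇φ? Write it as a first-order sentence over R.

This is a Sahlqvist (Geach-type) schema ◇^1□^1φ → □^3◇^1φ.
Minimal-valuation argument: fix x; take any y with xR^1y and any z with xR^3z. Set V(φ) to the set of worlds R-reachable from y in exactly 1 step. Then □^1φ holds at y, so the antecedent holds at x; validity forces ◇^1φ at z, giving a w with zR^1w and yR^1w.
First-order correspondent: ∀x ∀y ∀z ((xRy ∧ xR³z) → ∃w (yRw ∧ zRw)).

∀x ∀y ∀z ((xRy ∧ xR³z) → ∃w (yRw ∧ zRw))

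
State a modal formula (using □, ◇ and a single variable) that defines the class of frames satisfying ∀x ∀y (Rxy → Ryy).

□(□s → s)

This is shift-reflexivity; the standard corresponding axiom is T□: □(□s → s).
Suppose □(□s→s) is valid. Take Rxy and set V(s)={w : Ryw}. Then at y, □s holds; since □(□s→s) at x, □s→s at y, so s at y, i.e. Ryy.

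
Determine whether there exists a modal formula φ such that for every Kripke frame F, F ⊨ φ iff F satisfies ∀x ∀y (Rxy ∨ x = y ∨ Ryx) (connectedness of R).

Modal frame validity is preserved under disjoint unions.
Take 3 disjoint single-world reflexive frames: each is trivially connected, but their disjoint union has 3 worlds with no edge between distinct components, so it is not connected.
So no modal formula (or set of formulas) defines exactly the connected frames.

No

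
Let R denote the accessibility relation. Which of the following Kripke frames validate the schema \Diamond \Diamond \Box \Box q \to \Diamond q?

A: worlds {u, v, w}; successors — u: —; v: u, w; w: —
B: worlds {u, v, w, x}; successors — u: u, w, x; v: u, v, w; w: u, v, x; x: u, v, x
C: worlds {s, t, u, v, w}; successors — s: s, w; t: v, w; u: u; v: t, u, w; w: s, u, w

Frame correspondent (Sahlqvist): \forall x \forall y (x R^2 y \to \exists w (y R^2 w \wedge xRw)) — i.e. a generalized confluence (Geach) condition.
A: ✓.
B: ✓.
C: fails — sR²u but no w* with uR²w* and sRw*.
Valid on: A, B.

A, B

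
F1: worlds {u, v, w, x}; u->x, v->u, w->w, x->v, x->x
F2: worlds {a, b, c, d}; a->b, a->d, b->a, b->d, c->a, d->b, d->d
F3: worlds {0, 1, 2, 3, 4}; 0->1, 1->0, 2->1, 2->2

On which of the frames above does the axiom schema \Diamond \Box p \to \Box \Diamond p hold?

F2

The schema corresponds to convergence: \forall x \forall y \forall z (Rxy \wedge Rxz \to \exists w (Ryw \wedge Rzw)).
F1: fails — Rxx and Rxv but x and v have no common successor.
F2: condition met.
F3: fails — R22 and R21 but 2 and 1 have no common successor.
Valid on: F2.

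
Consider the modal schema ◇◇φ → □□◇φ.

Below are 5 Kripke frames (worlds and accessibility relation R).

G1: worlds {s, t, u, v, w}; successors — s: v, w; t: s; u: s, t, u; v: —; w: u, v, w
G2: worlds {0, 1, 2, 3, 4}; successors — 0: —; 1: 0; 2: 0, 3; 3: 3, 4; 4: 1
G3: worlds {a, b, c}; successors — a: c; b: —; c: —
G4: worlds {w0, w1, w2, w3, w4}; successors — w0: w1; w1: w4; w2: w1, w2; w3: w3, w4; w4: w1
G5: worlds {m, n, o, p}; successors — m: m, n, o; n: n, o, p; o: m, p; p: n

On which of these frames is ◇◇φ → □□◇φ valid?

G3

This is the axiom for a generalized confluence (Geach) condition; its first-order frame correspondent is ∀x ∀y ∀z ((xR²y ∧ xR²z) → ∃w (y = w ∧ zRw)).
G1: fails — sR²u, sR²v but no w* with u=w* and vRw*.
G2: fails — 2R²3, 2R²4 but no w with 3=w and 4Rw.
G3: satisfies the condition.
G4: fails — w0R²w4, w0R²w4 but no w with w4=w and w4Rw.
G5: fails — mR²m, mR²n but no w with m=w and nRw.
Valid on: G3.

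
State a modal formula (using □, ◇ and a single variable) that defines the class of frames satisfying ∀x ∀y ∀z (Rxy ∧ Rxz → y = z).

◇s → □s

A defining formula is ◇s → □s (the CD axiom).
Suppose ◇s→□s is valid. Take Rxy, Rxz and set V(s)={y}. Then ◇s at x, so □s at x, so s at z, i.e. z=y.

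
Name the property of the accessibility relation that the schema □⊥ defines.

□⊥ is valid iff no world has any successor (otherwise □⊥ fails at any world with one).

emptiness of R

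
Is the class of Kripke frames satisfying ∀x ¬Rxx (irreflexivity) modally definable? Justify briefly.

Not modally definable

If a class were modally definable it would be closed under surjective bounded morphisms (Goldblatt–Thomason).
The 2-cycle (worlds a,b with a→b→a) is irreflexive, and the map sending every world to a single reflexive point • is a surjective bounded morphism (forth: every edge maps to (•,•); back: every world has a successor). So any modal formula valid on the 2-cycle is also valid on the reflexive point, which is not irreflexive.
So the class is not modally definable.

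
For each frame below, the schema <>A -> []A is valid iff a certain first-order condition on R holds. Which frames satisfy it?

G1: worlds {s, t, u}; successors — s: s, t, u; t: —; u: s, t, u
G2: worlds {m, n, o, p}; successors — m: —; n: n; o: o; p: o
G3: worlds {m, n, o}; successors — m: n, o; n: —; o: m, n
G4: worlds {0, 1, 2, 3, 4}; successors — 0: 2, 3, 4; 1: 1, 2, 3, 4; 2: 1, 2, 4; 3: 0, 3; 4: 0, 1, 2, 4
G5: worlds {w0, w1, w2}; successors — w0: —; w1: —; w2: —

G2, G5

The schema corresponds to partial functionality: forall x forall y forall z (Rxy & Rxz -> y = z).
G1: fails — s sees both s and t.
G2: satisfies the condition.
G3: fails — m sees both n and o.
G4: fails — 0 sees both 2 and 3.
G5: satisfies the condition.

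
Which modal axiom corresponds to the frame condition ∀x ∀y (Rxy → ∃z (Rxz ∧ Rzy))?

A defining formula is □□s → □s (the C4 axiom).
Suppose □□s→□s is valid. Take Rxy and set V(s)={w : xR²w}. Then □□s at x, so □s at x, so s at y, i.e. ∃z(Rxz∧Rzy).

□□s → □s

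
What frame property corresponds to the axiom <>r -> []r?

Partial functionality

Suppose ◇r→□r is valid. Take Rxy, Rxz and set V(r)={y}. Then ◇r at x, so □r at x, so r at z, i.e. z=y.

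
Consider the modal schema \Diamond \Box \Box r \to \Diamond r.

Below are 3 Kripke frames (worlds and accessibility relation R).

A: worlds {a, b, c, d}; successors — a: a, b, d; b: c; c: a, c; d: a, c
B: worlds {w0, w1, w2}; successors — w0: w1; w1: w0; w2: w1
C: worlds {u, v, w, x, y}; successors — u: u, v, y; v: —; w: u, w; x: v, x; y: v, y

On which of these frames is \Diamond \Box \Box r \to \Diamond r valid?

This is the axiom for a generalized confluence (Geach) condition; its first-order frame correspondent is \forall x \forall y (xRy \to \exists w (y R^2 w \wedge xRw)).
A: satisfies the condition.
B: satisfies the condition.
C: fails — uRv but no t with vR²t and uRt.
Valid on: A, B.

A, B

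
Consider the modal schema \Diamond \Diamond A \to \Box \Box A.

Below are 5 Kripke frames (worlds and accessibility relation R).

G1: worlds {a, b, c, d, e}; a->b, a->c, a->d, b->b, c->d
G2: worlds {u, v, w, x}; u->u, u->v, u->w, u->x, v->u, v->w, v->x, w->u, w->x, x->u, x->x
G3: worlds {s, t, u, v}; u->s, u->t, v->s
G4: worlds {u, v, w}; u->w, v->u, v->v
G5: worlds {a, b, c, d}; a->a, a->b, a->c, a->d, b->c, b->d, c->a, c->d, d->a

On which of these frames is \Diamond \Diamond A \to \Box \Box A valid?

G3

The schema corresponds to a generalized confluence (Geach) condition: \forall x \forall y \forall z ((x R^2 y \wedge x R^2 z) \to \exists w (y = w \wedge z = w)).
G1: fails — aR²b, aR²d but b ≠ d.
G2: fails — uR²u, uR²v but u ≠ v.
G3: ✓.
G4: fails — vR²u, vR²v but u ≠ v.
G5: fails — aR²a, aR²b but a ≠ b.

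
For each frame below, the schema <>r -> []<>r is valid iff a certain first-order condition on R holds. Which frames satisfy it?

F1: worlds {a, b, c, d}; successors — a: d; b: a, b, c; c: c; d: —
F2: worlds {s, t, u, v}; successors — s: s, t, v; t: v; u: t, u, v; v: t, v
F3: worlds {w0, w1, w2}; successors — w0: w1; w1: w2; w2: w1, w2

none

The schema corresponds to the Euclidean property: forall x forall y forall z (Rxy & Rxz -> Ryz).
F1: fails — Rad and Rad but not Rdd.
F2: fails — Rsv and Rss but not Rvs.
F3: fails — Rw0w1 and Rw0w1 but not Rw1w1.
Valid on no frame.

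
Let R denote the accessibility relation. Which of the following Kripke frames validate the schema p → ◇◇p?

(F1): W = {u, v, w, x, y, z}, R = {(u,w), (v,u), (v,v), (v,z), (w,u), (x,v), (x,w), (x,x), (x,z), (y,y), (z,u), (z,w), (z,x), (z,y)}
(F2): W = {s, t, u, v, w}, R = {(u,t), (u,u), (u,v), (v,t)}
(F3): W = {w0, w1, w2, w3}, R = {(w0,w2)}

(F1)

The schema corresponds to a generalized confluence (Geach) condition: ∀x ∃w (x = w ∧ xR²w).
(F1): ✓.
(F2): fails — at s but no w* with s=w* and sR²w*.
(F3): fails — at w0 but no w with w0=w and w0R²w.
Valid on: (F1).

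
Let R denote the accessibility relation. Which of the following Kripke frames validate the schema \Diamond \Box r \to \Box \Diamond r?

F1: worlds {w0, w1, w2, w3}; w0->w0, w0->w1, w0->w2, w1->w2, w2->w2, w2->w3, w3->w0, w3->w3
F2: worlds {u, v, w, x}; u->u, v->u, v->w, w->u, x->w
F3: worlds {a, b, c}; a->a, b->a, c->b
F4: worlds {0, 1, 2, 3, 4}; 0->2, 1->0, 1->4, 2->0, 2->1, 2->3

Frame correspondent (Sahlqvist): \forall x \forall y \forall z (Rxy \wedge Rxz \to \exists w (Ryw \wedge Rzw)) — i.e. convergence.
F1: ✓.
F2: ✓.
F3: ✓.
F4: fails — R10 and R14 but 0 and 4 have no common successor.
Valid on: F1, F2, F3.

F1, F2, F3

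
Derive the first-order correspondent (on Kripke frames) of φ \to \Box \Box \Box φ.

\forall x \forall z (x R^3 z \to \exists w (x = w \wedge z = w))

This is a Sahlqvist (Geach-type) schema ◇^0□^0φ → □^3◇^0φ.
First-order correspondent: \forall x \forall z (x R^3 z \to \exists w (x = w \wedge z = w)).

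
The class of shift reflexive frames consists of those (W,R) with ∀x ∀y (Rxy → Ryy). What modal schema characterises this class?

□(□r → r)

The condition is shift-reflexivity. The T□ schema □(□r → r) defines it.
Suppose □(□r→r) is valid. Take Rxy and set V(r)={w : Ryw}. Then at y, □r holds; since □(□r→r) at x, □r→r at y, so r at y, i.e. Ryy.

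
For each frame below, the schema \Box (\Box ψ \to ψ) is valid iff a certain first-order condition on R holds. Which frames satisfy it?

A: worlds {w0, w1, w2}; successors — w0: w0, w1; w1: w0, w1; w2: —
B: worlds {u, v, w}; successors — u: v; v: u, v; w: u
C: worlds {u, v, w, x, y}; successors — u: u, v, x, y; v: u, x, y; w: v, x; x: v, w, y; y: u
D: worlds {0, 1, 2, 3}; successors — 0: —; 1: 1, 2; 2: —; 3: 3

A

This is the axiom for shift-reflexivity; its first-order frame correspondent is \forall x \forall y (Rxy \to Ryy).
A: satisfies the condition.
B: fails — Rvu but not Ruu.
C: fails — Ruv but not Rvv.
D: fails — R12 but not R22.
Valid on: A.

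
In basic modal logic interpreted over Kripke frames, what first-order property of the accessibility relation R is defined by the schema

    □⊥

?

Emptiness of R

□⊥ is valid iff no world has any successor (otherwise □⊥ fails at any world with one).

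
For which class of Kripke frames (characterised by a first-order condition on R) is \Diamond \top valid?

◇⊤ holds at w iff w has a successor, so frame-validity of ◇⊤ is exactly seriality. Equivalently via □A → ◇A:
Suppose □A→◇A is valid. At any x set V(A)=W. Then □A at x, so ◇A at x, so x has a successor.

seriality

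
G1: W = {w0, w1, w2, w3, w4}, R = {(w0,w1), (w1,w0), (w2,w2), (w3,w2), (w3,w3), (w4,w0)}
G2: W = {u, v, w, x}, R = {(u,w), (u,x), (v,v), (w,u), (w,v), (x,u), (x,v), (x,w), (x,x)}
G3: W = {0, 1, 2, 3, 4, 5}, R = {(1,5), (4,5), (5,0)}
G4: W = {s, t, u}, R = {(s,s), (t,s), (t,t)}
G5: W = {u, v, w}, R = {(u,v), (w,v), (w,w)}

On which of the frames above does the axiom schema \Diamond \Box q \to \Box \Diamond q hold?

G1, G4

Frame correspondent (Sahlqvist): \forall x \forall y \forall z (Rxy \wedge Rxz \to \exists w (Ryw \wedge Rzw)) — i.e. convergence.
G1: holds.
G2: fails — Rwu and Rwv but u and v have no common successor.
G3: fails — R50 and R50 but 0 and 0 have no common successor.
G4: holds.
G5: fails — Ruv and Ruv but v and v have no common successor.
Valid on: G1, G4.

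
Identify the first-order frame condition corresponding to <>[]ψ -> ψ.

This is frame-equivalent to ψ → □◇ψ (substitute ¬ψ for ψ and contrapose).
Suppose ψ→□◇ψ is valid. Take Rxy and set V(ψ)={x}. Then ψ at x, so □◇ψ at x, so ◇ψ at y, so some z with Ryz has ψ; z=x, i.e. Ryx.
Conversely, any frame satisfying forall x forall y (Rxy -> Ryx) validates the schema.
Frame condition: forall x forall y (Rxy -> Ryx).

symmetry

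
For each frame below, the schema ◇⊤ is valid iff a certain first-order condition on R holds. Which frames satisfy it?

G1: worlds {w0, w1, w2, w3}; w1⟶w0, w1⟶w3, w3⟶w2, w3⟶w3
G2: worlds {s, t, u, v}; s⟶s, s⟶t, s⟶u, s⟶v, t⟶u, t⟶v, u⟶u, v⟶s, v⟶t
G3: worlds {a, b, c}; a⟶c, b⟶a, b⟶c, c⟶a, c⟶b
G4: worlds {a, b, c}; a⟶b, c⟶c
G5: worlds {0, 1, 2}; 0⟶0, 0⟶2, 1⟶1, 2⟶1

This is the axiom for seriality; its first-order frame correspondent is ∀x ∃y Rxy.
G1: fails — world w0 has no successor.
G2: holds.
G3: holds.
G4: fails — world b has no successor.
G5: holds.

G2, G3, G5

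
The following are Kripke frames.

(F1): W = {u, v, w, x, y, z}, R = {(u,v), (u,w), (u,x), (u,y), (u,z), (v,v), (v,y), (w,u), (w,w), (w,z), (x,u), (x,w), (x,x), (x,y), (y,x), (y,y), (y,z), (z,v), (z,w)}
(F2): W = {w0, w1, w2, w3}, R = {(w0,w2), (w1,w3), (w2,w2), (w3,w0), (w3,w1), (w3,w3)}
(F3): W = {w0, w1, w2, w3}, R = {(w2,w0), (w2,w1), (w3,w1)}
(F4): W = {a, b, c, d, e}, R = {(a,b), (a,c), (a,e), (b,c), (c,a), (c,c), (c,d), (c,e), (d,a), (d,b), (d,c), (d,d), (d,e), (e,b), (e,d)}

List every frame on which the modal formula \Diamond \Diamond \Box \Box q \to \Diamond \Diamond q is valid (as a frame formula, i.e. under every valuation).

Frame correspondent (Sahlqvist): \forall x \forall y (x R^2 y \to \exists w (y R^2 w \wedge x R^2 w)) — i.e. a generalized confluence (Geach) condition.
(F1): condition met.
(F2): fails — w1R²w0 but no w with w0R²w and w1R²w.
(F3): condition met.
(F4): condition met.

(F1), (F3), (F4)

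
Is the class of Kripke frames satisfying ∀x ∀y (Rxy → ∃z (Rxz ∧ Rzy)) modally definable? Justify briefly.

Yes — defined by □□q → □q

Yes: it is density, defined by the C4 schema □□q → □q.
Suppose □□q→□q is valid. Take Rxy and set V(q)={w : xR²w}. Then □□q at x, so □q at x, so q at y, i.e. ∃z(Rxz∧Rzy).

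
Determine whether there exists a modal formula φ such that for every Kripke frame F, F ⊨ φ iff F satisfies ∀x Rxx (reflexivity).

Yes, by □r → r

This is a Sahlqvist condition; the T axiom □r → r defines it.
Suppose □r→r is valid. At any x set V(r)={w : Rxw}. Then □r holds at x, so r holds at x, i.e. Rxx.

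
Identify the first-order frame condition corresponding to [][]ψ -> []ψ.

density

This schema is the C4 axiom.
Its frame correspondent is density — forall x forall y (Rxy -> exists z (Rxz & Rzy)).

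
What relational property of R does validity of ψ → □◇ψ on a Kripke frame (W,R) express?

Suppose ψ→□◇ψ is valid. Take Rxy and set V(ψ)={x}. Then ψ at x, so □◇ψ at x, so ◇ψ at y, so some z with Ryz has ψ; z=x, i.e. Ryx.

symmetry: ∀x ∀y (Rxy → Ryx)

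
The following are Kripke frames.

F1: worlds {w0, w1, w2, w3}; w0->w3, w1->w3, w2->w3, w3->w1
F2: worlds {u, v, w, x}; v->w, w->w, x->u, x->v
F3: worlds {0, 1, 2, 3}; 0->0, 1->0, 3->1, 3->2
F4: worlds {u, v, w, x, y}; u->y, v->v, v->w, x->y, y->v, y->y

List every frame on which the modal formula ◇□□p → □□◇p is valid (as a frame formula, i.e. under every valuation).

F1

Frame correspondent (Sahlqvist): ∀x ∀y ∀z ((xRy ∧ xR²z) → ∃w (yR²w ∧ zRw)) — i.e. a generalized confluence (Geach) condition.
F1: ✓.
F2: fails — xRu, xR²w but no t with uR²t and wRt.
F3: fails — 3R2, 3R²0 but no w with 2R²w and 0Rw.
F4: fails — vRv, vR²w but no t with vR²t and wRt.
Valid on: F1.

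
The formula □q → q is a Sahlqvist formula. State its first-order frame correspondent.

Suppose □q→q is valid. At any x set V(q)={w : Rxw}. Then □q holds at x, so q holds at x, i.e. Rxx.
The converse is a direct semantic check.
So the correspondent is reflexivity.

reflexivity: ∀x Rxx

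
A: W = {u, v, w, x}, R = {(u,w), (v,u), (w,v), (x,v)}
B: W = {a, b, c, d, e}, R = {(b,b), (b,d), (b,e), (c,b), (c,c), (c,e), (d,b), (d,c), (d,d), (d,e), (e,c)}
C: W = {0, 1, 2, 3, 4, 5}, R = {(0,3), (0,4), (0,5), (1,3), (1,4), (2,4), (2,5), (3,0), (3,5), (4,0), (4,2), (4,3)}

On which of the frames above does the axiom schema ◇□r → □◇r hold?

A

This is the axiom for convergence; its first-order frame correspondent is ∀x ∀y ∀z (Rxy ∧ Rxz → ∃w (Ryw ∧ Rzw)).
A: ✓.
B: fails — Rbb and Rbe but b and e have no common successor.
C: fails — R04 and R05 but 4 and 5 have no common successor.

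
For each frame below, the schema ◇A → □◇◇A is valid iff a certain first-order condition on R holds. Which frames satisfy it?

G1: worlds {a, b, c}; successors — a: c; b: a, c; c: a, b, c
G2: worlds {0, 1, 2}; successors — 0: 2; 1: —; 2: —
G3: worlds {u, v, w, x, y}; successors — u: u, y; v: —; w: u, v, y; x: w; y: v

G1

Frame correspondent (Sahlqvist): ∀x ∀y ∀z ((xRy ∧ xRz) → ∃w (y = w ∧ zR²w)) — i.e. a generalized confluence (Geach) condition.
G1: satisfies the condition.
G2: fails — 0R2, 0R2 but no w with 2=w and 2R²w.
G3: fails — uRu, uRy but no t with u=t and yR²t.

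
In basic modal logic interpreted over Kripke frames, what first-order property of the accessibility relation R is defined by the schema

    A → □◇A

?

This is the B axiom.
Its frame correspondent is symmetry — ∀x ∀y (Rxy → Ryx).

symmetry: ∀x ∀y (Rxy → Ryx)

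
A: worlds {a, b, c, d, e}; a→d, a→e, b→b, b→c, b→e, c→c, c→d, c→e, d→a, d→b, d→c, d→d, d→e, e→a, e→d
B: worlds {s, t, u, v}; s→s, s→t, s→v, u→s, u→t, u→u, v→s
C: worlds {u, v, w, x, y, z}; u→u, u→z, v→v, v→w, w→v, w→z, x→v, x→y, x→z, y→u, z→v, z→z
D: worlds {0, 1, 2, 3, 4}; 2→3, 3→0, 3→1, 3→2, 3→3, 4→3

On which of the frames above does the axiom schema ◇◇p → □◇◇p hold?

A

This is the axiom for a generalized confluence (Geach) condition; its first-order frame correspondent is ∀x ∀y ∀z ((xR²y ∧ xRz) → ∃w (y = w ∧ zR²w)).
A: ✓.
B: fails — sR²s, sRt but no w with s=w and tR²w.
C: fails — uR²u, uRz but no t with u=t and zR²t.
D: fails — 3R²0, 3R0 but no w with 0=w and 0R²w.
Valid on: A.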